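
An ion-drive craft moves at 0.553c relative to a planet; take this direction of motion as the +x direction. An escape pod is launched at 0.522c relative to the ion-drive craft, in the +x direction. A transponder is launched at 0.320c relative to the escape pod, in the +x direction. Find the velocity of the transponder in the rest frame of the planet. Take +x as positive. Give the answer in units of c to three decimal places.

0.911c

Apply u = (u' + v)/(1 + u'v/c²) successively, working outward toward the planet.
Start: velocity of the ion-drive craft relative to the planet = 0.5530c.
Compose with the escape pod (u' = 0.522 in the ion-drive craft frame): u_1 = (0.522 + 0.553) / (1 + 0.522·0.553) = 1.0750/1.2887 = 0.8342.
Compose with the transponder (u' = 0.320 in the escape pod frame): u_2 = (0.320 + 0.834) / (1 + 0.320·0.834) = 1.1542/1.2669 = 0.9110.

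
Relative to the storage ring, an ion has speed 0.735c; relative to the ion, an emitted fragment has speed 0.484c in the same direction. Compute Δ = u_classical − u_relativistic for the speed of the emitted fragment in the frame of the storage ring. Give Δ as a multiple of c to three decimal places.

Δ = 0.320c

Galilean: u_cl = 0.484 + 0.735 = 1.2190.
Relativistic: u_rel = (0.484 + 0.735) / (1 + 0.484·0.735) = 1.2190/1.3557 = 0.8991.
Δ = 1.2190 − 0.8991 = 0.3199.
(The classical prediction exceeds c; the relativistic result does not.)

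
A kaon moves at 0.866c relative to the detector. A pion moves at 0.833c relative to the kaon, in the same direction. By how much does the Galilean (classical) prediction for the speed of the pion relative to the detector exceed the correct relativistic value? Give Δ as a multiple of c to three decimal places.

Galilean: u_cl = 0.833 + 0.866 = 1.6990.
Relativistic: u_rel = (0.833 + 0.866) / (1 + 0.833·0.866) = 1.6990/1.7214 = 0.9870.
Δ = 1.6990 − 0.9870 = 0.7120.
(The classical prediction exceeds c; the relativistic result does not.)

Δ = 0.712c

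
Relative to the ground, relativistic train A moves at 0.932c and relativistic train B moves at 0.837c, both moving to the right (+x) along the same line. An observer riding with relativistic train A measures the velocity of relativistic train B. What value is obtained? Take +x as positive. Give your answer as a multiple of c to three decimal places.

-0.432c

β_A = 0.932, β_B = 0.837.
Transform to A's frame with the inverse velocity-addition law: u' = (u − v)/(1 − uv/c²), taking u = β_B and v = β_A.
u' = (0.837 − 0.932) / (1 − (0.932)(0.837)) = -0.0950/0.2199 = -0.4320.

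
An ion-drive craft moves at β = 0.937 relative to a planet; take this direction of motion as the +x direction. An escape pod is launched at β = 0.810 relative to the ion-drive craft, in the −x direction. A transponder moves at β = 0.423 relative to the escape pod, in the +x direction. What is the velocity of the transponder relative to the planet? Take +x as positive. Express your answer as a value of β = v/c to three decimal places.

Apply u = (u' + v)/(1 + u'v/c²) successively, working outward toward the planet.
Start: velocity of the ion-drive craft relative to the planet = 0.9370c.
Compose with the escape pod (u' = -0.810 in the ion-drive craft frame): u_1 = (-0.810 + 0.937) / (1 + (-0.810)·0.937) = 0.1270/0.2410 = 0.5269.
Compose with the transponder (u' = 0.423 in the escape pod frame): u_2 = (0.423 + 0.527) / (1 + 0.423·0.527) = 0.9499/1.2229 = 0.7768.

β = +0.777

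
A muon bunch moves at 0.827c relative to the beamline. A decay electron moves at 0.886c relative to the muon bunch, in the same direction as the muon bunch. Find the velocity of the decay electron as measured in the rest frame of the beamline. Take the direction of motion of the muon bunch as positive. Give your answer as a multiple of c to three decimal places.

With v = 0.827 and u' = 0.886 (in units of c),
u = (u' + v)/(1 + u'v/c²):
u = (0.886 + 0.827) / (1 + 0.886·0.827) = 1.7130/1.7327 = 0.9886
(Galilean addition would give +1.713c, exceeding c.)

0.989c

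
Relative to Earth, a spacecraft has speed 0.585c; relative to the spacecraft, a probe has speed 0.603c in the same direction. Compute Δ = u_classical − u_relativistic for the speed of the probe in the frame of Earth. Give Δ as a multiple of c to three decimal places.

Δ = 0.310c

Galilean: u_cl = 0.603 + 0.585 = 1.1880.
Relativistic: u_rel = (0.603 + 0.585) / (1 + 0.603·0.585) = 1.1880/1.3528 = 0.8782.
Δ = 1.1880 − 0.8782 = 0.3098.
(The classical prediction exceeds c; the relativistic result does not.)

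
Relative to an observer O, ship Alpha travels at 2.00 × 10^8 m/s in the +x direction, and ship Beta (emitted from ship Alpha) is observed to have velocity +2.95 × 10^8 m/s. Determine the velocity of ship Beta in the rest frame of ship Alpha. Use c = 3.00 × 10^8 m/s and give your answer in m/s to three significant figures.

+2.76 × 10^8 m/s

v = 0.667c, u = 0.983c.
Invert the composition law: u' = (u − v)/(1 − uv/c²).
u' = (0.983 − 0.667) / (1 − (0.983)(0.667)) = 0.3167/0.3444 = 0.9194.
u' = 0.9194 × 3.00 × 10^8 m/s.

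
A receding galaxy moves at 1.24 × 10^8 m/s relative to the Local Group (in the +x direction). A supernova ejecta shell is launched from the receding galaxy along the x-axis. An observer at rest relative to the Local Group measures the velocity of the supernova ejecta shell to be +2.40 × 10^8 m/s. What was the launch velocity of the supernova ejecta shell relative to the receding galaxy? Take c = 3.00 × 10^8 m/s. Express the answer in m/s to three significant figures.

+1.73 × 10^8 m/s

v = 0.413c, u = 0.800c.
Invert the composition law: u' = (u − v)/(1 − uv/c²).
u' = (0.800 − 0.413) / (1 − (0.800)(0.413)) = 0.3867/0.6693 = 0.5777.
u' = 0.5777 × 3.00 × 10^8 m/s.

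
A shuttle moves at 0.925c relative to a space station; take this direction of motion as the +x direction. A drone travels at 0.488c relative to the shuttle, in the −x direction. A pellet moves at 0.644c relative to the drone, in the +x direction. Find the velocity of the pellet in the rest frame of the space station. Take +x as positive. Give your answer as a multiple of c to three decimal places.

Apply u = (u' + v)/(1 + u'v/c²) successively, working outward toward the space station.
Start: velocity of the shuttle relative to the space station = 0.9250c.
Compose with the drone (u' = -0.488 in the shuttle frame): u_1 = (-0.488 + 0.925) / (1 + (-0.488)·0.925) = 0.4370/0.5486 = 0.7966.
Compose with the pellet (u' = 0.644 in the drone frame): u_2 = (0.644 + 0.797) / (1 + 0.644·0.797) = 1.4406/1.5130 = 0.9521.

+0.952c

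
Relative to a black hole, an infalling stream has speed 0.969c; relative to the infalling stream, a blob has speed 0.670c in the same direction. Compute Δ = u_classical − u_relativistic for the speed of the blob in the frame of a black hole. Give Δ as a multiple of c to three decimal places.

Galilean: u_cl = 0.670 + 0.969 = 1.6390.
Relativistic: u_rel = (0.670 + 0.969) / (1 + 0.670·0.969) = 1.6390/1.6492 = 0.9938.
Δ = 1.6390 − 0.9938 = 0.6452.
(The classical prediction exceeds c; the relativistic result does not.)

Δ = 0.645c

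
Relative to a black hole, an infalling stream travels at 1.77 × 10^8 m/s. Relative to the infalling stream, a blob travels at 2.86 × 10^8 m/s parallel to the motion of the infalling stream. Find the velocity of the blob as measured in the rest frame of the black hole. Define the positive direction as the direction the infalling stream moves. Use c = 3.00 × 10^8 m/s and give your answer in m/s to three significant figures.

2.96 × 10^8 m/s

In units of c (dividing by 3.00 × 10^8 m/s): v = 0.590, u' = 0.953.
u = (u' + v)/(1 + u'v/c²):
u = (0.953 + 0.590) / (1 + 0.953·0.590) = 1.5433/1.5625 = 0.9878
(Galilean addition would give +1.543c, exceeding c.)
Converting back: u = 0.9878 × 3.00 × 10^8 m/s.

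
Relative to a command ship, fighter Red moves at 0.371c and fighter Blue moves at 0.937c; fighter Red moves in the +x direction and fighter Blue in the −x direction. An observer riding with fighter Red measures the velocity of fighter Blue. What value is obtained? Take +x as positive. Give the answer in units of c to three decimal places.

-0.971c

β_A = 0.371, β_B = -0.937.
Transform to A's frame with the inverse velocity-addition law: u' = (u − v)/(1 − uv/c²), taking u = β_B and v = β_A.
u' = (-0.937 − 0.371) / (1 − (0.371)(-0.937)) = -1.3080/1.3476 = -0.9706.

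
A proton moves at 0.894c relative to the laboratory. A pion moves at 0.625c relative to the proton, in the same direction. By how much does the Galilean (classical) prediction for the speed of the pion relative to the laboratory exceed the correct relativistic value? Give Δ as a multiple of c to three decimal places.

Galilean: u_cl = 0.625 + 0.894 = 1.5190.
Relativistic: u_rel = (0.625 + 0.894) / (1 + 0.625·0.894) = 1.5190/1.5588 = 0.9745.
Δ = 1.5190 − 0.9745 = 0.5445.
(The classical prediction exceeds c; the relativistic result does not.)

Δ = 0.545c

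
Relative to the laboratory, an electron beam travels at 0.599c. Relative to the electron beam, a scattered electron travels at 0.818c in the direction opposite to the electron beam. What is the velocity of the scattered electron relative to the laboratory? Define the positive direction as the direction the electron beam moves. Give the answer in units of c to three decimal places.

With v = 0.599 and u' = -0.818 (in units of c),
u = (u' + v)/(1 + u'v/c²):
u = (-0.818 + 0.599) / (1 + (-0.818)·0.599) = -0.2190/0.5100 = -0.4294

-0.429c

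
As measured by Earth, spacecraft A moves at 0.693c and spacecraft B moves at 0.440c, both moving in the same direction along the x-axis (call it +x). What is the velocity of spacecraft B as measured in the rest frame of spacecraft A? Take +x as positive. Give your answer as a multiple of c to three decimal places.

-0.364c

β_A = 0.693, β_B = 0.440.
Transform to A's frame with the inverse velocity-addition law: u' = (u − v)/(1 − uv/c²), taking u = β_B and v = β_A.
u' = (0.440 − 0.693) / (1 − (0.693)(0.440)) = -0.2530/0.6951 = -0.3640.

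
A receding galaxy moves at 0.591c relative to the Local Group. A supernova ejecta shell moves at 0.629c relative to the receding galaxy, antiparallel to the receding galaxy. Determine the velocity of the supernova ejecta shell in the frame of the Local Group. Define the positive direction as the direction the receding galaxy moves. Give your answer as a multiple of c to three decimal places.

With v = 0.591 and u' = -0.629 (in units of c),
u = (u' + v)/(1 + u'v/c²):
u = (-0.629 + 0.591) / (1 + (-0.629)·0.591) = -0.0380/0.6283 = -0.0605

-0.060c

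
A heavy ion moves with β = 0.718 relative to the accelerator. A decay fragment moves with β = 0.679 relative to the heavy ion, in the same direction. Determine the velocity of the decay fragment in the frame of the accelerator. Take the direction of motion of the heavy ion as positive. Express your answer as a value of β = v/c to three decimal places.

With v = 0.718 and u' = 0.679 (in units of c),
u = (u' + v)/(1 + u'v/c²):
u = (0.679 + 0.718) / (1 + 0.679·0.718) = 1.3970/1.4875 = 0.9391

β = 0.939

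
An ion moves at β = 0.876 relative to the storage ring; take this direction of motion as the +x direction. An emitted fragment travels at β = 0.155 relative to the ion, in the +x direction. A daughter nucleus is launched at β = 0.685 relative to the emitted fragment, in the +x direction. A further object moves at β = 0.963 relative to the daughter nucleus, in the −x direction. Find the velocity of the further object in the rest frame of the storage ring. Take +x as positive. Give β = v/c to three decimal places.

β = +0.352

Apply u = (u' + v)/(1 + u'v/c²) successively, working outward toward the storage ring.
Start: velocity of the ion relative to the storage ring = 0.8760c.
Compose with the emitted fragment (u' = 0.155 in the ion frame): u_1 = (0.155 + 0.876) / (1 + 0.155·0.876) = 1.0310/1.1358 = 0.9077.
Compose with the daughter nucleus (u' = 0.685 in the emitted fragment frame): u_2 = (0.685 + 0.908) / (1 + 0.685·0.908) = 1.5927/1.6218 = 0.9821.
Compose with the further object (u' = -0.963 in the daughter nucleus frame): u_3 = (-0.963 + 0.982) / (1 + (-0.963)·0.982) = 0.0191/0.0543 = 0.3517.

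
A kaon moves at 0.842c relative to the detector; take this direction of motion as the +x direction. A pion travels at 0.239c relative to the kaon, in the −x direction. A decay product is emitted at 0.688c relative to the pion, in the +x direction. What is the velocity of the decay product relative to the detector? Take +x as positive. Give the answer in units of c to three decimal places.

Apply u = (u' + v)/(1 + u'v/c²) successively, working outward toward the detector.
Start: velocity of the kaon relative to the detector = 0.8420c.
Compose with the pion (u' = -0.239 in the kaon frame): u_1 = (-0.239 + 0.842) / (1 + (-0.239)·0.842) = 0.6030/0.7988 = 0.7549.
Compose with the decay product (u' = 0.688 in the pion frame): u_2 = (0.688 + 0.755) / (1 + 0.688·0.755) = 1.4429/1.5194 = 0.9497.

+0.950c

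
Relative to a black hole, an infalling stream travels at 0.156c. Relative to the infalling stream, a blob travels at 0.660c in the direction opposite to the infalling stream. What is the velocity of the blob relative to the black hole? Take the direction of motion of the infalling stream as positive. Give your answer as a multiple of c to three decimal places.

-0.562c

With v = 0.156 and u' = -0.660 (in units of c),
u = (u' + v)/(1 + u'v/c²):
u = (-0.660 + 0.156) / (1 + (-0.660)·0.156) = -0.5040/0.8970 = -0.5618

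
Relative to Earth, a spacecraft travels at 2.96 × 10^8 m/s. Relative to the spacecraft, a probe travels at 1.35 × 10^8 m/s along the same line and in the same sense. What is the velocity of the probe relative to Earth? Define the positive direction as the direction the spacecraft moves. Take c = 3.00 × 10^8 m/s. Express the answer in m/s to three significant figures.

2.98 × 10^8 m/s

In units of c (dividing by 3.00 × 10^8 m/s): v = 0.987, u' = 0.450.
u = (u' + v)/(1 + u'v/c²):
u = (0.450 + 0.987) / (1 + 0.450·0.987) = 1.4367/1.4440 = 0.9949
Converting back: u = 0.9949 × 3.00 × 10^8 m/s.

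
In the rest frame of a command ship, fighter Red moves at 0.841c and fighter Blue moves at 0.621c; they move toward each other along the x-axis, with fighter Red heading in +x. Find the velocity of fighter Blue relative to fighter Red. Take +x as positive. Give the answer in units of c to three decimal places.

β_A = 0.841, β_B = -0.621.
Transform to A's frame with the inverse velocity-addition law: u' = (u − v)/(1 − uv/c²), taking u = β_B and v = β_A.
u' = (-0.621 − 0.841) / (1 − (0.841)(-0.621)) = -1.4620/1.5223 = -0.9604.

-0.960c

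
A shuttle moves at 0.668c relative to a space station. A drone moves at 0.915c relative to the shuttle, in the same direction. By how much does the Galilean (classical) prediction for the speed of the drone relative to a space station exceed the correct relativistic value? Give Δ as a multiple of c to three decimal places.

Δ = 0.601c

Galilean: u_cl = 0.915 + 0.668 = 1.5830.
Relativistic: u_rel = (0.915 + 0.668) / (1 + 0.915·0.668) = 1.5830/1.6112 = 0.9825.
Δ = 1.5830 − 0.9825 = 0.6005.
(The classical prediction exceeds c; the relativistic result does not.)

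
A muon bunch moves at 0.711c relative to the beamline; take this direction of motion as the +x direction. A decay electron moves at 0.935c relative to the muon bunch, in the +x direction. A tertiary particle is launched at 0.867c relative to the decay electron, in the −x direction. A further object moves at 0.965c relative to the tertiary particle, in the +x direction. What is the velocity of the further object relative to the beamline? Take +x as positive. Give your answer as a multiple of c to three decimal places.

Apply u = (u' + v)/(1 + u'v/c²) successively, working outward toward the beamline.
Start: velocity of the muon bunch relative to the beamline = 0.7110c.
Compose with the decay electron (u' = 0.935 in the muon bunch frame): u_1 = (0.935 + 0.711) / (1 + 0.935·0.711) = 1.6460/1.6648 = 0.9887.
Compose with the tertiary particle (u' = -0.867 in the decay electron frame): u_2 = (-0.867 + 0.989) / (1 + (-0.867)·0.989) = 0.1217/0.1428 = 0.8525.
Compose with the further object (u' = 0.965 in the tertiary particle frame): u_3 = (0.965 + 0.852) / (1 + 0.965·0.852) = 1.8175/1.8226 = 0.9972.

+0.997c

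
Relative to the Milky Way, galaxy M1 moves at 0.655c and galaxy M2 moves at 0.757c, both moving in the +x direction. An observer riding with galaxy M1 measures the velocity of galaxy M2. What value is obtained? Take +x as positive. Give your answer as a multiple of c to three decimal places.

β_A = 0.655, β_B = 0.757.
Transform to A's frame with the inverse velocity-addition law: u' = (u − v)/(1 − uv/c²), taking u = β_B and v = β_A.
u' = (0.757 − 0.655) / (1 − (0.655)(0.757)) = 0.1020/0.5042 = 0.2023.

+0.202c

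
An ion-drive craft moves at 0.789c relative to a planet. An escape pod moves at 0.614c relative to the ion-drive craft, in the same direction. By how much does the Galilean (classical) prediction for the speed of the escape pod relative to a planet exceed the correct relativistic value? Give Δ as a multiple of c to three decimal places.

Galilean: u_cl = 0.614 + 0.789 = 1.4030.
Relativistic: u_rel = (0.614 + 0.789) / (1 + 0.614·0.789) = 1.4030/1.4844 = 0.9451.
Δ = 1.4030 − 0.9451 = 0.4579.
(The classical prediction exceeds c; the relativistic result does not.)

Δ = 0.458c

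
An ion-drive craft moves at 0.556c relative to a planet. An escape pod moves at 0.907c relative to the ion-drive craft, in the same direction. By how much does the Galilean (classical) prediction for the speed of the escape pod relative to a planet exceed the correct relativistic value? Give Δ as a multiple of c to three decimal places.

Δ = 0.490c

Galilean: u_cl = 0.907 + 0.556 = 1.4630.
Relativistic: u_rel = (0.907 + 0.556) / (1 + 0.907·0.556) = 1.4630/1.5043 = 0.9726.
Δ = 1.4630 − 0.9726 = 0.4904.
(The classical prediction exceeds c; the relativistic result does not.)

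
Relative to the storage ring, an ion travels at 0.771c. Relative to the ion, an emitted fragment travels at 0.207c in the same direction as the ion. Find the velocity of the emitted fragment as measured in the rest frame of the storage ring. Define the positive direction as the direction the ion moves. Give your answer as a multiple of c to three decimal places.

0.843c

With v = 0.771 and u' = 0.207 (in units of c),
u = (u' + v)/(1 + u'v/c²):
u = (0.207 + 0.771) / (1 + 0.207·0.771) = 0.9780/1.1596 = 0.8434
(Galilean addition would give +0.978c.)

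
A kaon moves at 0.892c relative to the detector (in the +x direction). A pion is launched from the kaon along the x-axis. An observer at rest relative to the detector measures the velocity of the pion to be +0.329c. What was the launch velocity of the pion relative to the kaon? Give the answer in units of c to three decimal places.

Invert the composition law: u' = (u − v)/(1 − uv/c²).
u' = (0.329 − 0.892) / (1 − (0.329)(0.892)) = -0.5630/0.7065 = -0.7968.

-0.797c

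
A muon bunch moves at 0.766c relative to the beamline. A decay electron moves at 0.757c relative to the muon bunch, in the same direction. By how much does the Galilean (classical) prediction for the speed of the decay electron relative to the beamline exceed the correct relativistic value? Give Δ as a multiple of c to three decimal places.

Δ = 0.559c

Galilean: u_cl = 0.757 + 0.766 = 1.5230.
Relativistic: u_rel = (0.757 + 0.766) / (1 + 0.757·0.766) = 1.5230/1.5799 = 0.9640.
Δ = 1.5230 − 0.9640 = 0.5590.
(The classical prediction exceeds c; the relativistic result does not.)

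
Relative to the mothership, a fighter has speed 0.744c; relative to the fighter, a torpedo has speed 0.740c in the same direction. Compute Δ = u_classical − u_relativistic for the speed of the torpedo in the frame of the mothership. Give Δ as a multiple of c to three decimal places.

Δ = 0.527c

Galilean: u_cl = 0.740 + 0.744 = 1.4840.
Relativistic: u_rel = (0.740 + 0.744) / (1 + 0.740·0.744) = 1.4840/1.5506 = 0.9571.
Δ = 1.4840 − 0.9571 = 0.5269.
(The classical prediction exceeds c; the relativistic result does not.)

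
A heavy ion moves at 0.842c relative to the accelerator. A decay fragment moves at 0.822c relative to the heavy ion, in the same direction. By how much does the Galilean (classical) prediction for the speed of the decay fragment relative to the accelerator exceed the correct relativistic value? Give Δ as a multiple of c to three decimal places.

Δ = 0.681c

Galilean: u_cl = 0.822 + 0.842 = 1.6640.
Relativistic: u_rel = (0.822 + 0.842) / (1 + 0.822·0.842) = 1.6640/1.6921 = 0.9834.
Δ = 1.6640 − 0.9834 = 0.6806.
(The classical prediction exceeds c; the relativistic result does not.)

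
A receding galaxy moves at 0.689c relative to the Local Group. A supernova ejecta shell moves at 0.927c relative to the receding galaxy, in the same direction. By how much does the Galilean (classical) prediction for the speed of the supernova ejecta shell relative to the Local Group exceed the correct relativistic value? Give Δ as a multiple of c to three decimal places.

Δ = 0.630c

Galilean: u_cl = 0.927 + 0.689 = 1.6160.
Relativistic: u_rel = (0.927 + 0.689) / (1 + 0.927·0.689) = 1.6160/1.6387 = 0.9861.
Δ = 1.6160 − 0.9861 = 0.6299.
(The classical prediction exceeds c; the relativistic result does not.)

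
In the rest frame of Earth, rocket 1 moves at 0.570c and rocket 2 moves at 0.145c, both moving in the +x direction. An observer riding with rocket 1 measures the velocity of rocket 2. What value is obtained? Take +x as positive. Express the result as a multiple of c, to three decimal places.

-0.463c

β_A = 0.570, β_B = 0.145.
Transform to A's frame with the inverse velocity-addition law: u' = (u − v)/(1 − uv/c²), taking u = β_B and v = β_A.
u' = (0.145 − 0.570) / (1 − (0.570)(0.145)) = -0.4250/0.9173 = -0.4633.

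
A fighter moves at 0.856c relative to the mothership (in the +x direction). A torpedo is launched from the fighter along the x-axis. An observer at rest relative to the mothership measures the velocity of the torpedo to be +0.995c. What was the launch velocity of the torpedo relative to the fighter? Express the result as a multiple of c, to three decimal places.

+0.937c

Invert the composition law: u' = (u − v)/(1 − uv/c²).
u' = (0.995 − 0.856) / (1 − (0.995)(0.856)) = 0.1390/0.1483 = 0.9374.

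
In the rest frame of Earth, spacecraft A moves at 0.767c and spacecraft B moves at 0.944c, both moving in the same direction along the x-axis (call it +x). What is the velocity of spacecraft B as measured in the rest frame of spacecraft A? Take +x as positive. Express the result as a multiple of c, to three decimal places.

β_A = 0.767, β_B = 0.944.
Transform to A's frame with the inverse velocity-addition law: u' = (u − v)/(1 − uv/c²), taking u = β_B and v = β_A.
u' = (0.944 − 0.767) / (1 − (0.767)(0.944)) = 0.1770/0.2760 = 0.6414.

+0.641c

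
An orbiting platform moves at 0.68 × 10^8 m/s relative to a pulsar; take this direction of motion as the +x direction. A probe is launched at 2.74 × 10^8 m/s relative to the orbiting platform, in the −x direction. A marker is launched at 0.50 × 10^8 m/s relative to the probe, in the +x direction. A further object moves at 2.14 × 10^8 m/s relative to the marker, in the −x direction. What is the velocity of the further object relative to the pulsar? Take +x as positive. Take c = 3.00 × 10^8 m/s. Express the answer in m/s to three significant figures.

Apply u = (u' + v)/(1 + u'v/c²) successively, working outward toward the pulsar.
(Dividing each given speed by c = 3.00 × 10^8 m/s to work in units of c.)
Start: velocity of the orbiting platform relative to the pulsar = 0.2267c.
Compose with the probe (u' = -0.913 in the orbiting platform frame): u_1 = (-0.913 + 0.227) / (1 + (-0.913)·0.227) = -0.6867/0.7930 = -0.8659.
Compose with the marker (u' = 0.167 in the probe frame): u_2 = (0.167 + (-0.866)) / (1 + 0.167·(-0.866)) = -0.6993/0.8557 = -0.8172.
Compose with the further object (u' = -0.713 in the marker frame): u_3 = (-0.713 + (-0.817)) / (1 + (-0.713)·(-0.817)) = -1.5305/1.5829 = -0.9669.
So u = -0.9669 × 3.00 × 10^8 m/s.

-2.90 × 10^8 m/s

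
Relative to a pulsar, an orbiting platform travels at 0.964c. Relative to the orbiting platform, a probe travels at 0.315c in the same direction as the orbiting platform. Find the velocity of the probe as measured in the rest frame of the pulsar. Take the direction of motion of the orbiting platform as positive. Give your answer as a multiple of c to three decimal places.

0.981c

With v = 0.964 and u' = 0.315 (in units of c),
u = (u' + v)/(1 + u'v/c²):
u = (0.315 + 0.964) / (1 + 0.315·0.964) = 1.2790/1.3037 = 0.9811
(Galilean addition would give +1.279c, exceeding c.)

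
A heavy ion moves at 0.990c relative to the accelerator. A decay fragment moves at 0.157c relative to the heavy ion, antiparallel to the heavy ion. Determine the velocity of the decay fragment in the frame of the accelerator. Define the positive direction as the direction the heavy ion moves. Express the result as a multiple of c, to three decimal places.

+0.986c

With v = 0.990 and u' = -0.157 (in units of c),
u = (u' + v)/(1 + u'v/c²):
u = (-0.157 + 0.990) / (1 + (-0.157)·0.990) = 0.8330/0.8446 = 0.9863
(Galilean addition would give +0.833c.)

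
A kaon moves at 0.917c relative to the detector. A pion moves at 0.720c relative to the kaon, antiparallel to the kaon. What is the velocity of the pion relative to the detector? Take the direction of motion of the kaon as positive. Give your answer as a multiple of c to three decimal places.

With v = 0.917 and u' = -0.720 (in units of c),
u = (u' + v)/(1 + u'v/c²):
u = (-0.720 + 0.917) / (1 + (-0.720)·0.917) = 0.1970/0.3398 = 0.5798
(Galilean addition would give +0.197c.)

+0.580c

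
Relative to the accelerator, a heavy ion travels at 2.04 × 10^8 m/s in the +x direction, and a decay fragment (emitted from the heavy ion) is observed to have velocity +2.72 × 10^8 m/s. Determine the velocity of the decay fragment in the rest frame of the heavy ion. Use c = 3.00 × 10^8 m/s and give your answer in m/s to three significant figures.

+1.77 × 10^8 m/s

v = 0.680c, u = 0.907c.
Invert the composition law: u' = (u − v)/(1 − uv/c²).
u' = (0.907 − 0.680) / (1 − (0.907)(0.680)) = 0.2267/0.3835 = 0.5911.
u' = 0.5911 × 3.00 × 10^8 m/s.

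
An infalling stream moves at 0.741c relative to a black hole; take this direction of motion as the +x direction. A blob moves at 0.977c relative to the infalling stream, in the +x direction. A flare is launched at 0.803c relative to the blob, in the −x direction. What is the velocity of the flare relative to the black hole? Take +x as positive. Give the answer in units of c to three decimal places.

Apply u = (u' + v)/(1 + u'v/c²) successively, working outward toward the black hole.
Start: velocity of the infalling stream relative to the black hole = 0.7410c.
Compose with the blob (u' = 0.977 in the infalling stream frame): u_1 = (0.977 + 0.741) / (1 + 0.977·0.741) = 1.7180/1.7240 = 0.9965.
Compose with the flare (u' = -0.803 in the blob frame): u_2 = (-0.803 + 0.997) / (1 + (-0.803)·0.997) = 0.1935/0.1998 = 0.9688.

+0.969c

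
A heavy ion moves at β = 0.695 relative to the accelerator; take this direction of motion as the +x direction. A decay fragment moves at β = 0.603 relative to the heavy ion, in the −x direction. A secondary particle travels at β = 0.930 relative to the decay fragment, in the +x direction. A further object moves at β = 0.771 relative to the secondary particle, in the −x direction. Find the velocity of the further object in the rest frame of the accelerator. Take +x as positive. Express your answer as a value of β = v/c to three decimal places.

Apply u = (u' + v)/(1 + u'v/c²) successively, working outward toward the accelerator.
Start: velocity of the heavy ion relative to the accelerator = 0.6950c.
Compose with the decay fragment (u' = -0.603 in the heavy ion frame): u_1 = (-0.603 + 0.695) / (1 + (-0.603)·0.695) = 0.0920/0.5809 = 0.1584.
Compose with the secondary particle (u' = 0.930 in the decay fragment frame): u_2 = (0.930 + 0.158) / (1 + 0.930·0.158) = 1.0884/1.1473 = 0.9486.
Compose with the further object (u' = -0.771 in the secondary particle frame): u_3 = (-0.771 + 0.949) / (1 + (-0.771)·0.949) = 0.1776/0.2686 = 0.6614.

β = +0.661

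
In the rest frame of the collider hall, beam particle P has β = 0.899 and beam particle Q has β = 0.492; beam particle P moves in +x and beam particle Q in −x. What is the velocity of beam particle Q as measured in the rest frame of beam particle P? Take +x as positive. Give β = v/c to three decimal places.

β = -0.964

β_A = 0.899, β_B = -0.492.
Transform to A's frame with the inverse velocity-addition law: u' = (u − v)/(1 − uv/c²), taking u = β_B and v = β_A.
u' = (-0.492 − 0.899) / (1 − (0.899)(-0.492)) = -1.3910/1.4423 = -0.9644.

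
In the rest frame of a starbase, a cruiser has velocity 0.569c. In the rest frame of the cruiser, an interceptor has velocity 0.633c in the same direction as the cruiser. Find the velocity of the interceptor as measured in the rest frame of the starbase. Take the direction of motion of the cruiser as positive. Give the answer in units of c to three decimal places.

With v = 0.569 and u' = 0.633 (in units of c),
u = (u' + v)/(1 + u'v/c²):
u = (0.633 + 0.569) / (1 + 0.633·0.569) = 1.2020/1.3602 = 0.8837

0.884c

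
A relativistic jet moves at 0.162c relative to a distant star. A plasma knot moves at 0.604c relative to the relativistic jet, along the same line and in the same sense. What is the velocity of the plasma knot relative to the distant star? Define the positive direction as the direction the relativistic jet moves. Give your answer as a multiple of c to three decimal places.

With v = 0.162 and u' = 0.604 (in units of c),
u = (u' + v)/(1 + u'v/c²):
u = (0.604 + 0.162) / (1 + 0.604·0.162) = 0.7660/1.0978 = 0.6977
(Galilean addition would give +0.766c.)

0.698c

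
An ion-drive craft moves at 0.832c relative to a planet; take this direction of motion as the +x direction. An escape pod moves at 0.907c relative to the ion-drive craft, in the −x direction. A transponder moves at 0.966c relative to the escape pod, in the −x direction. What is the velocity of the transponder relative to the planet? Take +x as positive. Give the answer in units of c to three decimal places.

-0.982c

Apply u = (u' + v)/(1 + u'v/c²) successively, working outward toward the planet.
Start: velocity of the ion-drive craft relative to the planet = 0.8320c.
Compose with the escape pod (u' = -0.907 in the ion-drive craft frame): u_1 = (-0.907 + 0.832) / (1 + (-0.907)·0.832) = -0.0750/0.2454 = -0.3057.
Compose with the transponder (u' = -0.966 in the escape pod frame): u_2 = (-0.966 + (-0.306)) / (1 + (-0.966)·(-0.306)) = -1.2717/1.2953 = -0.9818.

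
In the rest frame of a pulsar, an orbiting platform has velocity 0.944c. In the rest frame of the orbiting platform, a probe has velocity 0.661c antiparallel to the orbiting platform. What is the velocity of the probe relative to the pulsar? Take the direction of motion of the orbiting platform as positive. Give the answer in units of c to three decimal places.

With v = 0.944 and u' = -0.661 (in units of c),
u = (u' + v)/(1 + u'v/c²):
u = (-0.661 + 0.944) / (1 + (-0.661)·0.944) = 0.2830/0.3760 = 0.7526
(Galilean addition would give +0.283c.)

+0.753c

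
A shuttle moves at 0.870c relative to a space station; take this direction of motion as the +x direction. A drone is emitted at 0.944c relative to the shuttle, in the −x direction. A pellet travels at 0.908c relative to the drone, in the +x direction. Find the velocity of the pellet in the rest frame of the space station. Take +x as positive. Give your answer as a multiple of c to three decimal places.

Apply u = (u' + v)/(1 + u'v/c²) successively, working outward toward the space station.
Start: velocity of the shuttle relative to the space station = 0.8700c.
Compose with the drone (u' = -0.944 in the shuttle frame): u_1 = (-0.944 + 0.870) / (1 + (-0.944)·0.870) = -0.0740/0.1787 = -0.4141.
Compose with the pellet (u' = 0.908 in the drone frame): u_2 = (0.908 + (-0.414)) / (1 + 0.908·(-0.414)) = 0.4939/0.6240 = 0.7915.

+0.792c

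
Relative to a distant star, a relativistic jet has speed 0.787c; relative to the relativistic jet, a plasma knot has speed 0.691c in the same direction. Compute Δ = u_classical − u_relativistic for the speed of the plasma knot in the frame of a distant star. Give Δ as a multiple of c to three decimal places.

Galilean: u_cl = 0.691 + 0.787 = 1.4780.
Relativistic: u_rel = (0.691 + 0.787) / (1 + 0.691·0.787) = 1.4780/1.5438 = 0.9574.
Δ = 1.4780 − 0.9574 = 0.5206.
(The classical prediction exceeds c; the relativistic result does not.)

Δ = 0.521c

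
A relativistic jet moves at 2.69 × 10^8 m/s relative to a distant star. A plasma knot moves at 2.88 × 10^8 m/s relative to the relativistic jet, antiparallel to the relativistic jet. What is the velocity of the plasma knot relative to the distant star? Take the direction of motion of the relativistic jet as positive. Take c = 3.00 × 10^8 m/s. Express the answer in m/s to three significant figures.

In units of c (dividing by 3.00 × 10^8 m/s): v = 0.897, u' = -0.960.
u = (u' + v)/(1 + u'v/c²):
u = (-0.960 + 0.897) / (1 + (-0.960)·0.897) = -0.0633/0.1392 = -0.4550
(Galilean addition would give -0.063c.)
Converting back: u = -0.4550 × 3.00 × 10^8 m/s.

-1.36 × 10^8 m/s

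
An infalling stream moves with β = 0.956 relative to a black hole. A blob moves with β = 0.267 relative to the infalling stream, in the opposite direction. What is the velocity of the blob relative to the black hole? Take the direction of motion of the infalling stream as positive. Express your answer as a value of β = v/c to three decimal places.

With v = 0.956 and u' = -0.267 (in units of c),
u = (u' + v)/(1 + u'v/c²):
u = (-0.267 + 0.956) / (1 + (-0.267)·0.956) = 0.6890/0.7447 = 0.9251
(Galilean addition would give +0.689c.)

β = +0.925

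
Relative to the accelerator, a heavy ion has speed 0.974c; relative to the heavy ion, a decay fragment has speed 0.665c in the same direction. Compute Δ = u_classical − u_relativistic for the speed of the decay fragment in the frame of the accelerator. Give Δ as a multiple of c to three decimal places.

Δ = 0.644c

Galilean: u_cl = 0.665 + 0.974 = 1.6390.
Relativistic: u_rel = (0.665 + 0.974) / (1 + 0.665·0.974) = 1.6390/1.6477 = 0.9947.
Δ = 1.6390 − 0.9947 = 0.6443.
(The classical prediction exceeds c; the relativistic result does not.)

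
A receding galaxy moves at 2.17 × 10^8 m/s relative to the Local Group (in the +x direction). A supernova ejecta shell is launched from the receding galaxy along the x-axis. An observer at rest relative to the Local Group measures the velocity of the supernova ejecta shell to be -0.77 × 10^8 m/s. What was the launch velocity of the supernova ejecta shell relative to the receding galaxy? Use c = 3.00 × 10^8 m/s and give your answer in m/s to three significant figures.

-2.48 × 10^8 m/s

v = 0.723c, u = -0.257c.
Invert the composition law: u' = (u − v)/(1 − uv/c²).
u' = (-0.257 − 0.723) / (1 − (-0.257)(0.723)) = -0.9800/1.1857 = -0.8265.
u' = -0.8265 × 3.00 × 10^8 m/s.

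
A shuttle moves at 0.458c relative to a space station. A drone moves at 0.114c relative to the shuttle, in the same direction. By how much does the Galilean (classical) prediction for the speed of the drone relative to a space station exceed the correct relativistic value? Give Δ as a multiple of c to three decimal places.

Δ = 0.028c

Galilean: u_cl = 0.114 + 0.458 = 0.5720.
Relativistic: u_rel = (0.114 + 0.458) / (1 + 0.114·0.458) = 0.5720/1.0522 = 0.5436.
Δ = 0.5720 − 0.5436 = 0.0284.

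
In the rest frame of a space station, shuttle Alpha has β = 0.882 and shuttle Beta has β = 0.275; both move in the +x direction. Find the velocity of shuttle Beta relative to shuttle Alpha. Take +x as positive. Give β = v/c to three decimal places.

β_A = 0.882, β_B = 0.275.
Transform to A's frame with the inverse velocity-addition law: u' = (u − v)/(1 − uv/c²), taking u = β_B and v = β_A.
u' = (0.275 − 0.882) / (1 − (0.882)(0.275)) = -0.6070/0.7574 = -0.8014.

β = -0.801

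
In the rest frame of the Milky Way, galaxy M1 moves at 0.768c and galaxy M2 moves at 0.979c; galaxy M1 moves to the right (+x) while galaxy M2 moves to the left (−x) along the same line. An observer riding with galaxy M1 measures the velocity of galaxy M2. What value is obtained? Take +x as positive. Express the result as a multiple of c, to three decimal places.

β_A = 0.768, β_B = -0.979.
Transform to A's frame with the inverse velocity-addition law: u' = (u − v)/(1 − uv/c²), taking u = β_B and v = β_A.
u' = (-0.979 − 0.768) / (1 − (0.768)(-0.979)) = -1.7470/1.7519 = -0.9972.

-0.997c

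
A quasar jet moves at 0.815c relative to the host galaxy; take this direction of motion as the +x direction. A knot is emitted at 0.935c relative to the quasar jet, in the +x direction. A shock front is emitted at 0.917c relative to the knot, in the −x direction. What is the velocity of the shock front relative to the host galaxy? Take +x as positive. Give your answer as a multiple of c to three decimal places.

Apply u = (u' + v)/(1 + u'v/c²) successively, working outward toward the host galaxy.
Start: velocity of the quasar jet relative to the host galaxy = 0.8150c.
Compose with the knot (u' = 0.935 in the quasar jet frame): u_1 = (0.935 + 0.815) / (1 + 0.935·0.815) = 1.7500/1.7620 = 0.9932.
Compose with the shock front (u' = -0.917 in the knot frame): u_2 = (-0.917 + 0.993) / (1 + (-0.917)·0.993) = 0.0762/0.0893 = 0.8534.

+0.853c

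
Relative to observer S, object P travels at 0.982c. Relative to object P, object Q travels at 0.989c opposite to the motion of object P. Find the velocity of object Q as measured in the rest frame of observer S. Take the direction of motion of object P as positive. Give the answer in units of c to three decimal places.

With v = 0.982 and u' = -0.989 (in units of c),
u = (u' + v)/(1 + u'v/c²):
u = (-0.989 + 0.982) / (1 + (-0.989)·0.982) = -0.0070/0.0288 = -0.2430

-0.243c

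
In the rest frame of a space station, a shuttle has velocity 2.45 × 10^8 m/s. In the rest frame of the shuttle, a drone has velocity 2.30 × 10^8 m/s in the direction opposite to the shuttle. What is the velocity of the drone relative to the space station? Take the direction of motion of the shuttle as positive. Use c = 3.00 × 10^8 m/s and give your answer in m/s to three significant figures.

In units of c (dividing by 3.00 × 10^8 m/s): v = 0.817, u' = -0.767.
u = (u' + v)/(1 + u'v/c²):
u = (-0.767 + 0.817) / (1 + (-0.767)·0.817) = 0.0500/0.3739 = 0.1337
(Galilean addition would give +0.050c.)
Converting back: u = 0.1337 × 3.00 × 10^8 m/s.

+4.01 × 10^7 m/s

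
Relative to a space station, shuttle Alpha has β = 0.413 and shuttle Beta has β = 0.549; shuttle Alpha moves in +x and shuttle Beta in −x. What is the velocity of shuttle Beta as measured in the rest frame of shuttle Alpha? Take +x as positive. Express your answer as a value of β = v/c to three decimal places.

β = -0.784

β_A = 0.413, β_B = -0.549.
Transform to A's frame with the inverse velocity-addition law: u' = (u − v)/(1 − uv/c²), taking u = β_B and v = β_A.
u' = (-0.549 − 0.413) / (1 − (0.413)(-0.549)) = -0.9620/1.2267 = -0.7842.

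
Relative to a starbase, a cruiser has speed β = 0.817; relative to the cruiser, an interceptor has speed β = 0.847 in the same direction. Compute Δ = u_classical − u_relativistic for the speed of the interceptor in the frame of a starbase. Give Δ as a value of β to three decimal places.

Δ = 0.681

Galilean: u_cl = 0.847 + 0.817 = 1.6640.
Relativistic: u_rel = (0.847 + 0.817) / (1 + 0.847·0.817) = 1.6640/1.6920 = 0.9835.
Δ = 1.6640 − 0.9835 = 0.6805.
(The classical prediction exceeds c; the relativistic result does not.)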